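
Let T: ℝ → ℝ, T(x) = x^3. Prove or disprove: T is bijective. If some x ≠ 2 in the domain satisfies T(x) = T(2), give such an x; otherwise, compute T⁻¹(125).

On ℝ, x ↦ x^3 is strictly increasing (injective) and for any y ∈ ℝ the 3rd root y^{1/3} lies in ℝ (surjective). So T is bijective.
Since x ↦ x^3 is strictly increasing on ℝ, it is injective there, so no x ≠ 2 in the domain has T(x) = T(2). We therefore compute T⁻¹(125) = 125^{1/3} = 5 (indeed 5^3 = 125).

5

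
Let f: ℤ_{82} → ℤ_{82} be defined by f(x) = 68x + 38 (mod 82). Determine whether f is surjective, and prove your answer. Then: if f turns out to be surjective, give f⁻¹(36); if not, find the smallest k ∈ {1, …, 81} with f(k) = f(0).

41

Recall that f is surjective if every y in the codomain equals f(x) for some x in the domain.
Since gcd(68, 82) = 2, we have 68x ≡ 0 (mod 2) for all x, so f(x) ≡ 0 (mod 2).
But 1 ≢ 0 (mod 2), so 1 ∈ ℤ_{82} has no preimage. So f is not surjective.
Since f is not surjective, we find the least positive k with f(k) = f(0): this means 68k ≡ 0 (mod 82), i.e. 82 ∣ 68k. Since gcd(68, 82) = 2, dividing through by 2 this holds exactly when 41 ∣ 34k, and as gcd(34, 41) = 1, exactly when 41 ∣ k.
The smallest positive such k is 41.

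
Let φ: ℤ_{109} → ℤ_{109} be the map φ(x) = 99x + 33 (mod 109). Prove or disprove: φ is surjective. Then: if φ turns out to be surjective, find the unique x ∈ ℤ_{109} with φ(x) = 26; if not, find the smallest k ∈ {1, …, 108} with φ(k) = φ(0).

77

Since gcd(99, 109) = 1, 99 is invertible modulo 109. Euclid's algorithm: 109 = 1·99 + 10, 99 = 9·10 + 9, 10 = 1·9 + 1; back-substituting gives 1 = 98·99 − 89·109, so 99⁻¹ ≡ 98 (mod 109).
For any y ∈ ℤ_{109}, x = 98(y − 33) mod 109 satisfies φ(x) = 99·98(y − 33) + 33 ≡ y (since 99·98 ≡ 1 mod 109). So every y has a preimage.
Hence φ is surjective.
Since φ is surjective, we compute φ⁻¹(26): solve 99x + 33 ≡ 26 (mod 109), i.e. 99x ≡ 102 (mod 109).
Multiplying by 99⁻¹ = 98 gives x ≡ 98·102 = 9996 = 91·109 + 77 ≡ 77 (mod 109).
Check: φ(77) = 99·77 + 33 = 7656 = 70·109 + 26 ≡ 26 (mod 109).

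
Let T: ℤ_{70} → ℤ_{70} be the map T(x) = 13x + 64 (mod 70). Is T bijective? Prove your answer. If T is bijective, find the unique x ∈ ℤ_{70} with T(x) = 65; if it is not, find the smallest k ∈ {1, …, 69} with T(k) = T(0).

27

Suppose T(u) = T(v) in ℤ_{70}. Then 13u + 64 ≡ 13v + 64 (mod 70), thus 13(u − v) ≡ 0 (mod 70).
Since gcd(13, 70) = 1, 13 is invertible modulo 70, thus u − v ≡ 0 (mod 70), i.e. u = v.
We now compute 13⁻¹ mod 70 explicitly. Euclid's algorithm: 70 = 5·13 + 5, 13 = 2·5 + 3, 5 = 1·3 + 2, 3 = 1·2 + 1; back-substituting gives 1 = 27·13 − 5·70, so 13⁻¹ ≡ 27 (mod 70).
Then y ↦ 27(y − 64) is a two-sided inverse to T, so every y ∈ ℤ_{70} has a preimage.
Hence T is bijective.
Since T is bijective, we find T⁻¹(65): we need 13x ≡ 65 − 64 ≡ 1 (mod 70). Using 13⁻¹ = 27: x ≡ 27·1 = 27, so x = 27.
Check: T(27) = 13·27 + 64 = 415 = 5·70 + 65 ≡ 65 (mod 70).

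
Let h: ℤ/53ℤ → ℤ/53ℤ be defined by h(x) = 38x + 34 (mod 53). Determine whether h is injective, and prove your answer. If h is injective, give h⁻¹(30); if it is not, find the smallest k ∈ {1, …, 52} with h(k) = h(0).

Recall: injectivity means: for all s, t in the domain, h(s) = h(t) implies s = t.
Suppose h(s) = h(t) in ℤ/53ℤ. Then 38s + 34 ≡ 38t + 34 (mod 53), so 38(s − t) ≡ 0 (mod 53).
Since gcd(38, 53) = 1, 38 is invertible modulo 53, hence s − t ≡ 0 (mod 53), i.e. s = t.
So h is injective.
We now compute 38⁻¹ mod 53 explicitly. Euclid's algorithm: 53 = 1·38 + 15, 38 = 2·15 + 8, 15 = 1·8 + 7, 8 = 1·7 + 1; back-substituting gives 1 = 7·38 − 5·53, so 38⁻¹ ≡ 7 (mod 53).
Since h is injective, we compute h⁻¹(30): solve 38x + 34 ≡ 30 (mod 53), i.e. 38x ≡ 49 (mod 53).
Multiplying by 38⁻¹ = 7 gives x ≡ 7·49 = 343 = 6·53 + 25 ≡ 25 (mod 53).
Check: h(25) = 38·25 + 34 = 984 = 18·53 + 30 ≡ 30 (mod 53).

25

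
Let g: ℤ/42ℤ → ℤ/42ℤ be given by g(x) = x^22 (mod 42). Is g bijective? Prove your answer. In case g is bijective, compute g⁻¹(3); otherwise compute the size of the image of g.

g(4): Repeated squaring mod 42: 4^1 ≡ 4, 4^2 ≡ 4² = 16, 4^4 ≡ 16² = 256 ≡ 4, 4^8 ≡ 4² = 16, 4^16 ≡ 16² = 256 ≡ 4. Since 22 = 16 + 4 + 2, 4^22 ≡ 4·4·16: 4·4 = 16, then 16·16 = 256 ≡ 4. So 4^22 ≡ 4 (mod 42).
g(10): Repeated squaring mod 42: 10^1 ≡ 10, 10^2 ≡ 10² = 100 ≡ 16, 10^4 ≡ 16² = 256 ≡ 4, 10^8 ≡ 4² = 16, 10^16 ≡ 16² = 256 ≡ 4. Since 22 = 16 + 4 + 2, 10^22 ≡ 4·4·16: 4·4 = 16, then 16·16 = 256 ≡ 4. So 10^22 ≡ 4 (mod 42).
So g(4) = g(10) = 4 while 4 ≠ 10, therefore g is not injective, hence not bijective.
Since g is not bijective, we determine |image(g)|. Computing x^22 mod 42 for each x (by repeated squaring, reducing mod 42 at every step), the values g(0), g(1), …, g(41) are: 0, 1, 16, 39, 4, 37, 36, 7, 22, 9, 4, 25, 30, 1, 28, 15, 16, 25, 18, 37, 22, 21, 22, 37, 18, 25, 16, 15, 28, 1, 30, 25, 4, 9, 22, 7, 36, 37, 4, 39, 16, 1.
The distinct values are {0, 1, 4, 7, 9, 15, 16, 18, 21, 22, 25, 28, 30, 36, 37, 39}; there are 16 of them.

16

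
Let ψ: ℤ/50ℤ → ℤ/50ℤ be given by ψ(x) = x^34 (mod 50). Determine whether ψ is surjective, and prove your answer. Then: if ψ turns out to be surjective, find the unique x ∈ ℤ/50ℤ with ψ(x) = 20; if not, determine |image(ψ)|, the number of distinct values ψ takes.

22

ψ(0) = 0^34 = 0.
ψ(10): Repeated squaring mod 50: 10^1 ≡ 10, 10^2 ≡ 10² = 100 ≡ 0, 10^4 ≡ 0² = 0, 10^8 ≡ 0² = 0, 10^16 ≡ 0² = 0, 10^32 ≡ 0² = 0. Since 34 = 32 + 2, 10^34 ≡ 0·0: 0·0 = 0. So 10^34 ≡ 0 (mod 50).
So ψ(0) = ψ(10) = 0 while 0 ≠ 10, therefore ψ is not injective.
A non-injective map from the 50-element set ℤ/50ℤ to itself takes at most 49 distinct values, so it cannot be surjective. Hence ψ is not surjective.
Since ψ is not surjective, we determine |image(ψ)|. Computing x^34 mod 50 for each x (by repeated squaring, reducing mod 50 at every step), the values ψ(0), ψ(1), …, ψ(49) are: 0, 1, 34, 19, 6, 25, 46, 49, 4, 11, 0, 41, 14, 39, 16, 25, 36, 29, 24, 21, 0, 31, 44, 9, 26, 25, 26, 9, 44, 31, 0, 21, 24, 29, 36, 25, 16, 39, 14, 41, 0, 11, 4, 49, 46, 25, 6, 19, 34, 1.
The distinct values are {0, 1, 4, 6, 9, 11, 14, 16, 19, 21, 24, 25, 26, 29, 31, 34, 36, 39, 41, 44, 46, 49}; there are 22 of them.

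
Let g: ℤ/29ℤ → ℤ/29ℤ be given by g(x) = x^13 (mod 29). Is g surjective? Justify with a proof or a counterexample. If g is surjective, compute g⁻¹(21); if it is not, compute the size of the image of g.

Since 29 is prime, the nonzero elements of ℤ/29ℤ form a cyclic group of order 28.
As gcd(13, 28) = 1, raising to the 13th power is a bijection on this group: if a^13 ≡ b^13 then (ab^{−1})^13 = 1, and the only element of order dividing gcd(13, 28) = 1 is 1, so a = b.
With g(0) = 0 this makes g injective on all of ℤ/29ℤ, hence bijective (finite equal-size domain and codomain). In particular g is surjective.
Since g is surjective, we find the preimage of 21. The inverse of x ↦ x^13 on (ℤ/29ℤ)^× is x ↦ x^13, because 13·13 = 169 = 6·28 + 1 ≡ 1 (mod 28) and x^{28} = 1 for x ≠ 0 (Fermat). So g⁻¹(21) = 21^13 mod 29.
Repeated squaring mod 29: 21^1 ≡ 21, 21^2 ≡ 21² = 441 ≡ 6, 21^4 ≡ 6² = 36 ≡ 7, 21^8 ≡ 7² = 49 ≡ 20. Since 13 = 8 + 4 + 1, 21^13 ≡ 20·7·21: 20·7 = 140 ≡ 24, then 24·21 = 504 ≡ 11. So 21^13 ≡ 11 (mod 29).
Hence g⁻¹(21) = 11.

11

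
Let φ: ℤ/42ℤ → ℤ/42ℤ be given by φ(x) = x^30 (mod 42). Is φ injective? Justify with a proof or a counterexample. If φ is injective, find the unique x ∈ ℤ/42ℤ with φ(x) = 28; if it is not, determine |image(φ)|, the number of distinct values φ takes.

8

φ(2): Repeated squaring mod 42: 2^1 ≡ 2, 2^2 ≡ 2² = 4, 2^4 ≡ 4² = 16, 2^8 ≡ 16² = 256 ≡ 4, 2^16 ≡ 4² = 16. Since 30 = 16 + 8 + 4 + 2, 2^30 ≡ 16·4·16·4: 16·4 = 64 ≡ 22, then 22·16 = 352 ≡ 16, then 16·4 = 64 ≡ 22. So 2^30 ≡ 22 (mod 42).
φ(4): Repeated squaring mod 42: 4^1 ≡ 4, 4^2 ≡ 4² = 16, 4^4 ≡ 16² = 256 ≡ 4, 4^8 ≡ 4² = 16, 4^16 ≡ 16² = 256 ≡ 4. Since 30 = 16 + 8 + 4 + 2, 4^30 ≡ 4·16·4·16: 4·16 = 64 ≡ 22, then 22·4 = 88 ≡ 4, then 4·16 = 64 ≡ 22. So 4^30 ≡ 22 (mod 42).
So φ(2) = φ(4) = 22 while 2 ≠ 4, thus φ is not injective.
Since φ is not injective, we determine |image(φ)|. Computing x^30 mod 42 for each x (by repeated squaring, reducing mod 42 at every step), the values φ(0), φ(1), …, φ(41) are: 0, 1, 22, 15, 22, 1, 36, 7, 22, 15, 22, 1, 36, 1, 28, 15, 22, 1, 36, 1, 22, 21, 22, 1, 36, 1, 22, 15, 28, 1, 36, 1, 22, 15, 22, 7, 36, 1, 22, 15, 22, 1.
The distinct values are {0, 1, 7, 15, 21, 22, 28, 36}; there are 8 of them.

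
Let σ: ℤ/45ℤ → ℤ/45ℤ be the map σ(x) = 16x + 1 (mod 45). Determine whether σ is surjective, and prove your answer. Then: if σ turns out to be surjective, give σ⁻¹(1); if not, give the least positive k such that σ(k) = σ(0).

Since gcd(16, 45) = 1, 16 is invertible modulo 45. Euclid's algorithm: 45 = 2·16 + 13, 16 = 1·13 + 3, 13 = 4·3 + 1; back-substituting gives 1 = 31·16 − 11·45, so 16⁻¹ ≡ 31 (mod 45).
Then y ↦ 31(y − 1) is a two-sided inverse to σ, so every y ∈ ℤ/45ℤ has a preimage.
Therefore σ is surjective.
Since σ is surjective, we compute σ⁻¹(1): solve 16x + 1 ≡ 1 (mod 45), i.e. 16x ≡ 0 (mod 45).
Multiplying by 16⁻¹ = 31 gives x ≡ 31·0 = 0 ≡ 0 (mod 45).
Check: σ(0) = 16·0 + 1 = 1 ≡ 1 (mod 45).

0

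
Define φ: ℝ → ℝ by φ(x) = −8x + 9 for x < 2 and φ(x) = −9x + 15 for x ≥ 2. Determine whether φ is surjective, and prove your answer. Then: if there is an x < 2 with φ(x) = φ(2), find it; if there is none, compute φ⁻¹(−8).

3/2

Both pieces are strictly decreasing (slopes −8 and −9), so each is injective on its own interval.
The left piece maps (−∞, 2) onto (−7, ∞); the right piece maps [2, ∞) onto (−∞, −3].
The union (−7, ∞) ∪ (−∞, −3] covers ℝ, so φ is surjective.
For the follow-up: the images overlap, so an x < 2 with φ(x) = φ(2) exists. φ(2) = −3; solving −8x + 9 = −3 for x < 2 gives x = (−3 − 9)/(−8) = 3/2.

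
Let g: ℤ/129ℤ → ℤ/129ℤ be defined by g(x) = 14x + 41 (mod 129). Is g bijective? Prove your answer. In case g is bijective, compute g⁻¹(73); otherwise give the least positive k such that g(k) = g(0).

Recall: g is injective when g(u) = g(v) forces u = v.
Suppose g(u) = g(v) in ℤ/129ℤ. Then 14u + 41 ≡ 14v + 41 (mod 129), thus 14(u − v) ≡ 0 (mod 129).
Since gcd(14, 129) = 1, 14 is invertible modulo 129, so u − v ≡ 0 (mod 129), i.e. u = v.
We now compute 14⁻¹ mod 129 explicitly. Euclid's algorithm: 129 = 9·14 + 3, 14 = 4·3 + 2, 3 = 1·2 + 1; back-substituting gives 1 = 83·14 − 9·129, so 14⁻¹ ≡ 83 (mod 129).
For any y ∈ ℤ/129ℤ, x = 83(y − 41) mod 129 satisfies g(x) = 14·83(y − 41) + 41 ≡ y (since 14·83 ≡ 1 mod 129). So every y has a preimage.
Thus g is bijective.
Since g is bijective, we find g⁻¹(73): we need 14x ≡ 73 − 41 ≡ 32 (mod 129). Using 14⁻¹ = 83: x ≡ 83·32 = 2656 = 20·129 + 76, so x = 76.
Check: g(76) = 14·76 + 41 = 1105 = 8·129 + 73 ≡ 73 (mod 129).

76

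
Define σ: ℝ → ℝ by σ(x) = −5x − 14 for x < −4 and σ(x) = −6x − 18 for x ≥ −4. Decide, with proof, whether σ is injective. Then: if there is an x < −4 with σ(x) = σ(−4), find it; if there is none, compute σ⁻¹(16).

Both pieces are strictly decreasing (slopes −5 and −6), so each is injective on its own interval.
The left piece maps (−∞, −4) onto (6, ∞); the right piece maps [−4, ∞) onto (−∞, 6].
These images are disjoint, so no value is attained by both pieces. So σ is injective.
Because the two images are disjoint, no x < −4 has σ(x) = σ(−4), so we compute σ⁻¹(16): 16 lies in (6, ∞), so solve −5x − 14 = 16: x = (16 + 14)/(−5) = −6.

-6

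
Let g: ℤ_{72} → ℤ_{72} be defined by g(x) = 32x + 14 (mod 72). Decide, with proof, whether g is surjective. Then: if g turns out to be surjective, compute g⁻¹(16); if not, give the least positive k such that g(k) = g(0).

9

Since gcd(32, 72) = 8, we have 32x ≡ 0 (mod 8) for all x, so g(x) ≡ 6 (mod 8).
But 0 ≢ 6 (mod 8), so 0 ∈ ℤ_{72} has no preimage. Therefore g is not surjective.
Since g is not surjective, we find the least positive k with g(k) = g(0): this means 32k ≡ 0 (mod 72), i.e. 72 ∣ 32k. Since gcd(32, 72) = 8, dividing through by 8 this holds exactly when 9 ∣ 4k, and as gcd(4, 9) = 1, exactly when 9 ∣ k.
The smallest positive such k is 9.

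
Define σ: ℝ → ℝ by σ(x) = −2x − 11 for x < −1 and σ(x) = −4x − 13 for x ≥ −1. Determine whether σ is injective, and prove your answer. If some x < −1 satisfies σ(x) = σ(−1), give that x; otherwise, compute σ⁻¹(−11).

-1/2

Both pieces are strictly decreasing (slopes −2 and −4), so each is injective on its own interval.
The left piece maps (−∞, −1) onto (−9, ∞); the right piece maps [−1, ∞) onto (−∞, −9].
These images are disjoint, so no value is attained by both pieces. So σ is injective.
Because the two images are disjoint, no x < −1 has σ(x) = σ(−1), so we compute σ⁻¹(−11): −11 lies in (−∞, −9], so solve −4x − 13 = −11: x = (−11 + 13)/(−4) = −1/2.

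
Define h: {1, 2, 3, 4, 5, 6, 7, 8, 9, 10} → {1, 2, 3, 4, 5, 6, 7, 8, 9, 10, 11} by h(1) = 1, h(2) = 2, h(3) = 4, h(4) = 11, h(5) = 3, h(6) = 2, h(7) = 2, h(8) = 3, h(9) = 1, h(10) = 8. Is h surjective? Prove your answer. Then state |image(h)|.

No element maps to 5, so h is not surjective.
The image of h is {1, 2, 3, 4, 8, 11}, which has 6 elements.

6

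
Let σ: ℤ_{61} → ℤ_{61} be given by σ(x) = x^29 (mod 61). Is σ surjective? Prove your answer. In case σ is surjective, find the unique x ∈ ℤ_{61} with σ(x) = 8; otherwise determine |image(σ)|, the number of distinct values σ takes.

38

Since 61 is prime, the nonzero elements of ℤ_{61} form a cyclic group of order 60.
As gcd(29, 60) = 1, raising to the 29th power is a bijection on this group: if u^29 ≡ v^29 then (uv^{−1})^29 = 1, and the only element of order dividing gcd(29, 60) = 1 is 1, so u = v.
With σ(0) = 0 this makes σ injective on all of ℤ_{61}, hence bijective (finite equal-size domain and codomain). In particular σ is surjective.
Since σ is surjective, we find the preimage of 8. The inverse of x ↦ x^29 on (ℤ_{61})^× is x ↦ x^29, because 29·29 = 841 = 14·60 + 1 ≡ 1 (mod 60) and x^{60} = 1 for x ≠ 0 (Fermat). So σ⁻¹(8) = 8^29 mod 61.
Repeated squaring mod 61: 8^1 ≡ 8, 8^2 ≡ 8² = 64 ≡ 3, 8^4 ≡ 3² = 9, 8^8 ≡ 9² = 81 ≡ 20, 8^16 ≡ 20² = 400 ≡ 34. Since 29 = 16 + 8 + 4 + 1, 8^29 ≡ 34·20·9·8: 34·20 = 680 ≡ 9, then 9·9 = 81 ≡ 20, then 20·8 = 160 ≡ 38. So 8^29 ≡ 38 (mod 61).
Hence σ⁻¹(8) = 38.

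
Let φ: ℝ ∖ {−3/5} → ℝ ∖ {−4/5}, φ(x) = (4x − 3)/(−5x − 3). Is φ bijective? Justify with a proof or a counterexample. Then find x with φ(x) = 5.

-12/29

Suppose φ(u) = φ(v). Cross-multiplying: (4u − 3)(−5v − 3) = (4v − 3)(−5u − 3).
Expanding both sides and cancelling the symmetric terms leaves −27·(u − v) = 0. Since −27 ≠ 0, u = v. Hence φ is injective.
For any y ≠ −4/5, solving y(−5x − 3) = 4x − 3 for x gives a well-defined x ≠ −3/5. So φ is surjective.
So φ is bijective.
Solving φ(x) = 5: cross-multiplying gives 4x − 3 = 5(−5x − 3), which rearranges to 29x = −12, so x = −12/29.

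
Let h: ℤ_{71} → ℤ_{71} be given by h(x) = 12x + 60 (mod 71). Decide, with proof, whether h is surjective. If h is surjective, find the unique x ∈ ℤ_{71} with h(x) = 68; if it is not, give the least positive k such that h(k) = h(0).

By definition, h is surjective if every y in the codomain equals h(x) for some x in the domain.
Since gcd(12, 71) = 1, 12 is invertible modulo 71. Euclid's algorithm: 71 = 5·12 + 11, 12 = 1·11 + 1; back-substituting gives 1 = 6·12 − 1·71, so 12⁻¹ ≡ 6 (mod 71).
Then y ↦ 6(y − 60) is a two-sided inverse to h, so every y ∈ ℤ_{71} has a preimage.
Thus h is surjective.
Since h is surjective, we find h⁻¹(68): we need 12x ≡ 68 − 60 ≡ 8 (mod 71). Using 12⁻¹ = 6: x ≡ 6·8 = 48, so x = 48.
Check: h(48) = 12·48 + 60 = 636 = 8·71 + 68 ≡ 68 (mod 71).

48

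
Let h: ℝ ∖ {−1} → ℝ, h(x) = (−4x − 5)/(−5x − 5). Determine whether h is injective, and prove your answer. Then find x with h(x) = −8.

Suppose h(a) = h(b). Cross-multiplying: (−4a − 5)(−5b − 5) = (−4b − 5)(−5a − 5).
Expanding both sides and cancelling the symmetric terms leaves −5·(a − b) = 0. Since −5 ≠ 0, a = b. Hence h is injective.
Solving h(x) = −8: cross-multiplying gives −4x − 5 = −8(−5x − 5), which rearranges to −44x = 45, so x = −45/44.

-45/44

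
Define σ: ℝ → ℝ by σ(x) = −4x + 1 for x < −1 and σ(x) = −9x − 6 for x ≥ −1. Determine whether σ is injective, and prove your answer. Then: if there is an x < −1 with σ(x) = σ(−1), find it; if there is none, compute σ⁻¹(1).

-7/9

Both pieces are strictly decreasing (slopes −4 and −9), so each is injective on its own interval.
The left piece maps (−∞, −1) onto (5, ∞); the right piece maps [−1, ∞) onto (−∞, 3].
These images are disjoint, so no value is attained by both pieces. Thus σ is injective.
Because the two images are disjoint, no x < −1 has σ(x) = σ(−1), so we compute σ⁻¹(1): 1 lies in (−∞, 3], so solve −9x − 6 = 1: x = (1 + 6)/(−9) = −7/9.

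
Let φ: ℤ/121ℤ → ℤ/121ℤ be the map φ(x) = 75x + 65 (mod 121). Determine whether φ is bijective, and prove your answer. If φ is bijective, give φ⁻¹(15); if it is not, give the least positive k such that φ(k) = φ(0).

80

Recall that φ is injective when φ(x_1) = φ(x_2) forces x_1 = x_2.
Suppose φ(x_1) = φ(x_2) in ℤ/121ℤ. Then 75x_1 + 65 ≡ 75x_2 + 65 (mod 121), hence 75(x_1 − x_2) ≡ 0 (mod 121).
Since gcd(75, 121) = 1, 75 is invertible modulo 121, therefore x_1 − x_2 ≡ 0 (mod 121), i.e. x_1 = x_2.
We now compute 75⁻¹ mod 121 explicitly. Euclid's algorithm: 121 = 1·75 + 46, 75 = 1·46 + 29, 46 = 1·29 + 17, 29 = 1·17 + 12, 17 = 1·12 + 5, 12 = 2·5 + 2, 5 = 2·2 + 1; back-substituting gives 1 = 71·75 − 44·121, so 75⁻¹ ≡ 71 (mod 121).
For any y ∈ ℤ/121ℤ, x = 71(y − 65) mod 121 satisfies φ(x) = 75·71(y − 65) + 65 ≡ y (since 75·71 ≡ 1 mod 121). So every y has a preimage.
Therefore φ is bijective.
Since φ is bijective, we find φ⁻¹(15): we need 75x ≡ 15 − 65 ≡ 71 (mod 121). Using 75⁻¹ = 71: x ≡ 71·71 = 5041 = 41·121 + 80, so x = 80.
Check: φ(80) = 75·80 + 65 = 6065 = 50·121 + 15 ≡ 15 (mod 121).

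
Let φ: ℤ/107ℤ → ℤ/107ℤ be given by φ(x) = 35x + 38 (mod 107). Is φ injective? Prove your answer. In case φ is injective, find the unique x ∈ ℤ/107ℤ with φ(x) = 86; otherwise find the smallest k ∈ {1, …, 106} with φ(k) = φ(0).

35

Recall: φ is injective when φ(s) = φ(t) forces s = t.
Suppose φ(s) = φ(t) in ℤ/107ℤ. Then 35s + 38 ≡ 35t + 38 (mod 107), so 35(s − t) ≡ 0 (mod 107).
Since gcd(35, 107) = 1, 35 is invertible modulo 107, so s − t ≡ 0 (mod 107), i.e. s = t.
Hence φ is injective.
We now compute 35⁻¹ mod 107 explicitly. Euclid's algorithm: 107 = 3·35 + 2, 35 = 17·2 + 1; back-substituting gives 1 = 52·35 − 17·107, so 35⁻¹ ≡ 52 (mod 107).
Since φ is injective, we find φ⁻¹(86): we need 35x ≡ 86 − 38 ≡ 48 (mod 107). Using 35⁻¹ = 52: x ≡ 52·48 = 2496 = 23·107 + 35, so x = 35.
Check: φ(35) = 35·35 + 38 = 1263 = 11·107 + 86 ≡ 86 (mod 107).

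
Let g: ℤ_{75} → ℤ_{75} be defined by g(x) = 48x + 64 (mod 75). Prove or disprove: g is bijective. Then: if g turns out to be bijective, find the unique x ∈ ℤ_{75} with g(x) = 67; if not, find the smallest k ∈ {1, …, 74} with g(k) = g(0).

We have gcd(48, 75) = 3 > 1. Taking x_1 = 0 and x_2 = 25: g(0) = 64 and g(25) = 48·25 + 64 = 1264 ≡ 64 (mod 75).
So g(0) = g(25) while 0 ≠ 25, thus g is not injective, hence not bijective.
Since g is not bijective, we find the least positive k with g(k) = g(0): this means 48k ≡ 0 (mod 75), i.e. 75 ∣ 48k. Since gcd(48, 75) = 3, dividing through by 3 this holds exactly when 25 ∣ 16k, and as gcd(16, 25) = 1, exactly when 25 ∣ k.
The smallest positive such k is 25.

25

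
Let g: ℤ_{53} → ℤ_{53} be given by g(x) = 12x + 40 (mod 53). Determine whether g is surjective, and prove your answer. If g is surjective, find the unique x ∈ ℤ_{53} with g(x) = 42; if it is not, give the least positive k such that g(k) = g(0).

Recall: g is surjective if every y in the codomain equals g(x) for some x in the domain.
Since gcd(12, 53) = 1, 12 is invertible modulo 53. Euclid's algorithm: 53 = 4·12 + 5, 12 = 2·5 + 2, 5 = 2·2 + 1; back-substituting gives 1 = 31·12 − 7·53, so 12⁻¹ ≡ 31 (mod 53).
For any y ∈ ℤ_{53}, x = 31(y − 40) mod 53 satisfies g(x) = 12·31(y − 40) + 40 ≡ y (since 12·31 ≡ 1 mod 53). So every y has a preimage.
Therefore g is surjective.
Since g is surjective, we find g⁻¹(42): we need 12x ≡ 42 − 40 ≡ 2 (mod 53). Using 12⁻¹ = 31: x ≡ 31·2 = 62 = 1·53 + 9, so x = 9.
Check: g(9) = 12·9 + 40 = 148 = 2·53 + 42 ≡ 42 (mod 53).

9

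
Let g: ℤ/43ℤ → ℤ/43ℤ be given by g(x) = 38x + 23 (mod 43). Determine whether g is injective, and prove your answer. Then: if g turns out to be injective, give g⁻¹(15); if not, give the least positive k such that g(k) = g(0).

Recall that g is injective when g(a) = g(b) forces a = b.
Suppose g(a) = g(b) in ℤ/43ℤ. Then 38a + 23 ≡ 38b + 23 (mod 43), hence 38(a − b) ≡ 0 (mod 43).
Since gcd(38, 43) = 1, 38 is invertible modulo 43, thus a − b ≡ 0 (mod 43), i.e. a = b.
Hence g is injective.
We now compute 38⁻¹ mod 43 explicitly. Euclid's algorithm: 43 = 1·38 + 5, 38 = 7·5 + 3, 5 = 1·3 + 2, 3 = 1·2 + 1; back-substituting gives 1 = 17·38 − 15·43, so 38⁻¹ ≡ 17 (mod 43).
Since g is injective, we compute g⁻¹(15): solve 38x + 23 ≡ 15 (mod 43), i.e. 38x ≡ 35 (mod 43).
Multiplying by 38⁻¹ = 17 gives x ≡ 17·35 = 595 = 13·43 + 36 ≡ 36 (mod 43).
Check: g(36) = 38·36 + 23 = 1391 = 32·43 + 15 ≡ 15 (mod 43).

36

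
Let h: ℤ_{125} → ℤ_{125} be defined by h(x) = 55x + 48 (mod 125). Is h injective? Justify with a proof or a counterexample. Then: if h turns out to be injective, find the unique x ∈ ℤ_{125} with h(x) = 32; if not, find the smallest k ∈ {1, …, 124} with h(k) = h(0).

We have gcd(55, 125) = 5 > 1. Taking x_1 = 0 and x_2 = 25: h(0) = 48 and h(25) = 55·25 + 48 = 1423 ≡ 48 (mod 125).
So h(0) = h(25) while 0 ≠ 25, so h is not injective.
Since h is not injective, we find the least positive k with h(k) = h(0): this means 55k ≡ 0 (mod 125), i.e. 125 ∣ 55k. Since gcd(55, 125) = 5, dividing through by 5 this holds exactly when 25 ∣ 11k, and as gcd(11, 25) = 1, exactly when 25 ∣ k.
The smallest positive such k is 25.

25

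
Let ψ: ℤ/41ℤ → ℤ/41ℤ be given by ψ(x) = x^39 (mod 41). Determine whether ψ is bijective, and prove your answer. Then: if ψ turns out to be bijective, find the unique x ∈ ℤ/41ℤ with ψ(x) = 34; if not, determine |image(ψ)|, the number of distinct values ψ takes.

Since 41 is prime, the nonzero elements of ℤ/41ℤ form a cyclic group of order 40.
As gcd(39, 40) = 1, raising to the 39th power is a bijection on this group: if s^39 ≡ t^39 then (st^{−1})^39 = 1, and the only element of order dividing gcd(39, 40) = 1 is 1, so s = t.
With ψ(0) = 0 this makes ψ injective on all of ℤ/41ℤ, hence bijective (finite equal-size domain and codomain). In particular ψ is bijective.
Since ψ is bijective, we find the preimage of 34. The inverse of x ↦ x^39 on (ℤ/41ℤ)^× is x ↦ x^39, because 39·39 = 1521 = 38·40 + 1 ≡ 1 (mod 40) and x^{40} = 1 for x ≠ 0 (Fermat). So ψ⁻¹(34) = 34^39 mod 41.
Repeated squaring mod 41: 34^1 ≡ 34, 34^2 ≡ 34² = 1156 ≡ 8, 34^4 ≡ 8² = 64 ≡ 23, 34^8 ≡ 23² = 529 ≡ 37, 34^16 ≡ 37² = 1369 ≡ 16, 34^32 ≡ 16² = 256 ≡ 10. Since 39 = 32 + 4 + 2 + 1, 34^39 ≡ 10·23·8·34: 10·23 = 230 ≡ 25, then 25·8 = 200 ≡ 36, then 36·34 = 1224 ≡ 35. So 34^39 ≡ 35 (mod 41).
Hence ψ⁻¹(34) = 35.

35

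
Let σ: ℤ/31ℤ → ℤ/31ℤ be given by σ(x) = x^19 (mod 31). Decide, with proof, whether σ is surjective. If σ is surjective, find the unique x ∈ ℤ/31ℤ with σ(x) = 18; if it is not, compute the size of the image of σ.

Since 31 is prime, the nonzero elements of ℤ/31ℤ form a cyclic group of order 30.
As gcd(19, 30) = 1, raising to the 19th power is a bijection on this group: if x_1^19 ≡ x_2^19 then (x_1x_2^{−1})^19 = 1, and the only element of order dividing gcd(19, 30) = 1 is 1, so x_1 = x_2.
With σ(0) = 0 this makes σ injective on all of ℤ/31ℤ, hence bijective (finite equal-size domain and codomain). In particular σ is surjective.
Since σ is surjective, we find the preimage of 18. The inverse of x ↦ x^19 on (ℤ/31ℤ)^× is x ↦ x^19, because 19·19 = 361 = 12·30 + 1 ≡ 1 (mod 30) and x^{30} = 1 for x ≠ 0 (Fermat). So σ⁻¹(18) = 18^19 mod 31.
Repeated squaring mod 31: 18^1 ≡ 18, 18^2 ≡ 18² = 324 ≡ 14, 18^4 ≡ 14² = 196 ≡ 10, 18^8 ≡ 10² = 100 ≡ 7, 18^16 ≡ 7² = 49 ≡ 18. Since 19 = 16 + 2 + 1, 18^19 ≡ 18·14·18: 18·14 = 252 ≡ 4, then 4·18 = 72 ≡ 10. So 18^19 ≡ 10 (mod 31).
Hence σ⁻¹(18) = 10.

10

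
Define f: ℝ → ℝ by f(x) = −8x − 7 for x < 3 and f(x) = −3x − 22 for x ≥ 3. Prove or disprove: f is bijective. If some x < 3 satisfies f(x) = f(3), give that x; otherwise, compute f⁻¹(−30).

Both pieces are strictly decreasing (slopes −8 and −3), so each is injective on its own interval.
The left piece maps (−∞, 3) onto (−31, ∞); the right piece maps [3, ∞) onto (−∞, −31].
Since −31 = −31, the images partition ℝ: f is injective and surjective, hence bijective.
Because the two images are disjoint, no x < 3 has f(x) = f(3), so we compute f⁻¹(−30): −30 lies in (−31, ∞), so solve −8x − 7 = −30: x = (−30 + 7)/(−8) = 23/8.

23/8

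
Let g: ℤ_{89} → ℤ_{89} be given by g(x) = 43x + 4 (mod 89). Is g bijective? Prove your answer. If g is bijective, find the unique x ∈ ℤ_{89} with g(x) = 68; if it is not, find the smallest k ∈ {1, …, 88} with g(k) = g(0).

76

Recall: g is injective if g(a) = g(b) implies a = b.
If g(a) = g(b), then 43a ≡ 43b (mod 89). Because gcd(43, 89) = 1, we may cancel 43 to get a ≡ b (mod 89).
We now compute 43⁻¹ mod 89 explicitly. Euclid's algorithm: 89 = 2·43 + 3, 43 = 14·3 + 1; back-substituting gives 1 = 29·43 − 14·89, so 43⁻¹ ≡ 29 (mod 89).
For any y ∈ ℤ_{89}, x = 29(y − 4) mod 89 satisfies g(x) = 43·29(y − 4) + 4 ≡ y (since 43·29 ≡ 1 mod 89). So every y has a preimage.
Thus g is bijective.
Since g is bijective, we find g⁻¹(68): we need 43x ≡ 68 − 4 ≡ 64 (mod 89). Using 43⁻¹ = 29: x ≡ 29·64 = 1856 = 20·89 + 76, so x = 76.
Check: g(76) = 43·76 + 4 = 3272 = 36·89 + 68 ≡ 68 (mod 89).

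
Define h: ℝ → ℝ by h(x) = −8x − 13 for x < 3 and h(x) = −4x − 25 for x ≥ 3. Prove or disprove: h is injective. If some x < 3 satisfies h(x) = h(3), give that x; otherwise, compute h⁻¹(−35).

Both pieces are strictly decreasing (slopes −8 and −4), so each is injective on its own interval.
The left piece maps (−∞, 3) onto (−37, ∞); the right piece maps [3, ∞) onto (−∞, −37].
These images are disjoint, so no value is attained by both pieces. So h is injective.
Because the two images are disjoint, no x < 3 has h(x) = h(3), so we compute h⁻¹(−35): −35 lies in (−37, ∞), so solve −8x − 13 = −35: x = (−35 + 13)/(−8) = 11/4.

11/4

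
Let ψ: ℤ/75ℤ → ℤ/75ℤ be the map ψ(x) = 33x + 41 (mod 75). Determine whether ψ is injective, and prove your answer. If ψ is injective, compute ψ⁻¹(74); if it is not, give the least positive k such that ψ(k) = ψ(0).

25

We have gcd(33, 75) = 3 > 1. Taking a = 0 and b = 25: ψ(0) = 41 and ψ(25) = 33·25 + 41 = 866 ≡ 41 (mod 75).
So ψ(0) = ψ(25) while 0 ≠ 25, thus ψ is not injective.
Since ψ is not injective, we find the least positive k with ψ(k) = ψ(0): this means 33k ≡ 0 (mod 75), i.e. 75 ∣ 33k. Since gcd(33, 75) = 3, dividing through by 3 this holds exactly when 25 ∣ 11k, and as gcd(11, 25) = 1, exactly when 25 ∣ k.
The smallest positive such k is 25.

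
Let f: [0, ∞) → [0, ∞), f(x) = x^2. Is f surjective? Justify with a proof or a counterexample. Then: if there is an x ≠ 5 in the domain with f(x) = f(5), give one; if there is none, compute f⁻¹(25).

5

For any y ∈ [0, ∞), x = y^{1/2} ∈ [0, ∞) gives f(x) = y, so f is surjective.
Since x ↦ x^2 is strictly increasing on [0, ∞), it is injective there, so no x ≠ 5 in the domain has f(x) = f(5). We therefore compute f⁻¹(25) = 25^{1/2} = 5 (indeed 5^2 = 25).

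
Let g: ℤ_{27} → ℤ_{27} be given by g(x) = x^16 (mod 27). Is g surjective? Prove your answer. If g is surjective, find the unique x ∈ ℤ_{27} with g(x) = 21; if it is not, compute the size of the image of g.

10

g(0) = 0^16 = 0.
g(3): Repeated squaring mod 27: 3^1 ≡ 3, 3^2 ≡ 3² = 9, 3^4 ≡ 9² = 81 ≡ 0, 3^8 ≡ 0² = 0, 3^16 ≡ 0² = 0. So 3^16 ≡ 0 (mod 27).
So g(0) = g(3) = 0 while 0 ≠ 3, so g is not injective.
A non-injective map from the 27-element set ℤ_{27} to itself takes at most 26 distinct values, so it cannot be surjective. So g is not surjective.
Since g is not surjective, we determine |image(g)|. Computing x^16 mod 27 for each x (by repeated squaring, reducing mod 27 at every step), the values g(0), g(1), …, g(26) are: 0, 1, 7, 0, 22, 13, 0, 16, 19, 0, 10, 25, 0, 4, 4, 0, 25, 10, 0, 19, 16, 0, 13, 22, 0, 7, 1.
The distinct values are {0, 1, 4, 7, 10, 13, 16, 19, 22, 25}; there are 10 of them.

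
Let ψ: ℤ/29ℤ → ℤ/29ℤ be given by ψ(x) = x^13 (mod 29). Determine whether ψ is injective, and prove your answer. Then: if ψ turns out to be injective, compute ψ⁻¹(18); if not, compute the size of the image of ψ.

8

Since 29 is prime, the nonzero elements of ℤ/29ℤ form a cyclic group of order 28.
As gcd(13, 28) = 1, raising to the 13th power is a bijection on this group: if a^13 ≡ b^13 then (ab^{−1})^13 = 1, and the only element of order dividing gcd(13, 28) = 1 is 1, so a = b.
With ψ(0) = 0 this makes ψ injective on all of ℤ/29ℤ, hence bijective (finite equal-size domain and codomain). In particular ψ is injective.
Since ψ is injective, we find the preimage of 18. The inverse of x ↦ x^13 on (ℤ/29ℤ)^× is x ↦ x^13, because 13·13 = 169 = 6·28 + 1 ≡ 1 (mod 28) and x^{28} = 1 for x ≠ 0 (Fermat). So ψ⁻¹(18) = 18^13 mod 29.
Repeated squaring mod 29: 18^1 ≡ 18, 18^2 ≡ 18² = 324 ≡ 5, 18^4 ≡ 5² = 25, 18^8 ≡ 25² = 625 ≡ 16. Since 13 = 8 + 4 + 1, 18^13 ≡ 16·25·18: 16·25 = 400 ≡ 23, then 23·18 = 414 ≡ 8. So 18^13 ≡ 8 (mod 29).
Hence ψ⁻¹(18) = 8.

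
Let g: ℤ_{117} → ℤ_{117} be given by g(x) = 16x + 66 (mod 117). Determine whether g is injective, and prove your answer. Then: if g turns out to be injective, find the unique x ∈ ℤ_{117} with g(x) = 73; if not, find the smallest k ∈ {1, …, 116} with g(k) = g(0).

37

Recall that injectivity means: for all a, b in the domain, g(a) = g(b) implies a = b.
If g(a) = g(b), then 16a ≡ 16b (mod 117). Because gcd(16, 117) = 1, we may cancel 16 to get a ≡ b (mod 117).
So g is injective.
We now compute 16⁻¹ mod 117 explicitly. Euclid's algorithm: 117 = 7·16 + 5, 16 = 3·5 + 1; back-substituting gives 1 = 22·16 − 3·117, so 16⁻¹ ≡ 22 (mod 117).
Since g is injective, we find g⁻¹(73): we need 16x ≡ 73 − 66 ≡ 7 (mod 117). Using 16⁻¹ = 22: x ≡ 22·7 = 154 = 1·117 + 37, so x = 37.
Check: g(37) = 16·37 + 66 = 658 = 5·117 + 73 ≡ 73 (mod 117).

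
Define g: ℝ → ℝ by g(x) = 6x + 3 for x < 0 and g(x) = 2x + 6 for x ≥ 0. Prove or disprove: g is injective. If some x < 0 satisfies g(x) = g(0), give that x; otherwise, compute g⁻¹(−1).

-2/3

Both pieces are strictly increasing (slopes 6 and 2), so each is injective on its own interval.
The left piece maps (−∞, 0) onto (−∞, 3); the right piece maps [0, ∞) onto [6, ∞).
These images are disjoint, so no value is attained by both pieces. Thus g is injective.
Because the two images are disjoint, no x < 0 has g(x) = g(0), so we compute g⁻¹(−1): −1 lies in (−∞, 3), so solve 6x + 3 = −1: x = (−1 − 3)/6 = −2/3.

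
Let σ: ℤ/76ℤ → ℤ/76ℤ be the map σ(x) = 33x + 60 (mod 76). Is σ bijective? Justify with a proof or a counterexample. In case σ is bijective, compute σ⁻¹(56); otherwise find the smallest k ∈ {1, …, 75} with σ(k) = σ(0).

Recall: σ is injective when σ(s) = σ(t) forces s = t.
Suppose σ(s) = σ(t) in ℤ/76ℤ. Then 33s + 60 ≡ 33t + 60 (mod 76), hence 33(s − t) ≡ 0 (mod 76).
Since gcd(33, 76) = 1, 33 is invertible modulo 76, hence s − t ≡ 0 (mod 76), i.e. s = t.
We now compute 33⁻¹ mod 76 explicitly. Euclid's algorithm: 76 = 2·33 + 10, 33 = 3·10 + 3, 10 = 3·3 + 1; back-substituting gives 1 = 53·33 − 23·76, so 33⁻¹ ≡ 53 (mod 76).
For any y ∈ ℤ/76ℤ, x = 53(y − 60) mod 76 satisfies σ(x) = 33·53(y − 60) + 60 ≡ y (since 33·53 ≡ 1 mod 76). So every y has a preimage.
So σ is bijective.
Since σ is bijective, we find σ⁻¹(56): we need 33x ≡ 56 − 60 ≡ 72 (mod 76). Using 33⁻¹ = 53: x ≡ 53·72 = 3816 = 50·76 + 16, so x = 16.
Check: σ(16) = 33·16 + 60 = 588 = 7·76 + 56 ≡ 56 (mod 76).

16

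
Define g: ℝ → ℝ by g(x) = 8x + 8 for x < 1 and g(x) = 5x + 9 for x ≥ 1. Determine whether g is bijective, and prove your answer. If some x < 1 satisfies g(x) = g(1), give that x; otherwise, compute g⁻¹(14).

3/4

Both pieces are strictly increasing (slopes 8 and 5), so each is injective on its own interval.
The left piece maps (−∞, 1) onto (−∞, 16); the right piece maps [1, ∞) onto [14, ∞).
These images overlap. In particular g(1) = 14 (right piece), and solving 8x + 8 = 14 on the left piece gives x = 3/4 < 1.
So g(3/4) = g(1) with 3/4 ≠ 1, and g is not injective, hence not bijective. This x = 3/4 is the requested value below 1.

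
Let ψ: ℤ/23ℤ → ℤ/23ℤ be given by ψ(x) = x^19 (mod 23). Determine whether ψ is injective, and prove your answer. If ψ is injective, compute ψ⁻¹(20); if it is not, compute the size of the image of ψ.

21

Since 23 is prime, the nonzero elements of ℤ/23ℤ form a cyclic group of order 22.
As gcd(19, 22) = 1, raising to the 19th power is a bijection on this group: if x_1^19 ≡ x_2^19 then (x_1x_2^{−1})^19 = 1, and the only element of order dividing gcd(19, 22) = 1 is 1, so x_1 = x_2.
With ψ(0) = 0 this makes ψ injective on all of ℤ/23ℤ, hence bijective (finite equal-size domain and codomain). In particular ψ is injective.
Since ψ is injective, we find the preimage of 20. The inverse of x ↦ x^19 on (ℤ/23ℤ)^× is x ↦ x^7, because 19·7 = 133 = 6·22 + 1 ≡ 1 (mod 22) and x^{22} = 1 for x ≠ 0 (Fermat). So ψ⁻¹(20) = 20^7 mod 23.
Repeated squaring mod 23: 20^1 ≡ 20, 20^2 ≡ 20² = 400 ≡ 9, 20^4 ≡ 9² = 81 ≡ 12. Since 7 = 4 + 2 + 1, 20^7 ≡ 12·9·20: 12·9 = 108 ≡ 16, then 16·20 = 320 ≡ 21. So 20^7 ≡ 21 (mod 23).
Hence ψ⁻¹(20) = 21.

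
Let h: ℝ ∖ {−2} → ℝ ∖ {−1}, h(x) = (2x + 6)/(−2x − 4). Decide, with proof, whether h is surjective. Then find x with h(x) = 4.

-11/5

For any y ≠ −1, solving y(−2x − 4) = 2x + 6 for x gives a well-defined x ≠ −2. So h is surjective.
Solving h(x) = 4: cross-multiplying gives 2x + 6 = 4(−2x − 4), which rearranges to 10x = −22, so x = −11/5.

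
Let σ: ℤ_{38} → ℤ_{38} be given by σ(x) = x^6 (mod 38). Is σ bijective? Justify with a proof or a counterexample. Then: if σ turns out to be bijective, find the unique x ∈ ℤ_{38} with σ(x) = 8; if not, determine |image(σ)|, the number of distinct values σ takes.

8

σ(3): Repeated squaring mod 38: 3^1 ≡ 3, 3^2 ≡ 3² = 9, 3^4 ≡ 9² = 81 ≡ 5. Since 6 = 4 + 2, 3^6 ≡ 5·9: 5·9 = 45 ≡ 7. So 3^6 ≡ 7 (mod 38).
σ(5): Repeated squaring mod 38: 5^1 ≡ 5, 5^2 ≡ 5² = 25, 5^4 ≡ 25² = 625 ≡ 17. Since 6 = 4 + 2, 5^6 ≡ 17·25: 17·25 = 425 ≡ 7. So 5^6 ≡ 7 (mod 38).
So σ(3) = σ(5) = 7 while 3 ≠ 5, thus σ is not injective, hence not bijective.
Since σ is not bijective, we determine |image(σ)|. Computing x^6 mod 38 for each x (by repeated squaring, reducing mod 38 at every step), the values σ(0), σ(1), …, σ(37) are: 0, 1, 26, 7, 30, 7, 30, 1, 20, 11, 30, 1, 20, 11, 26, 11, 26, 7, 20, 19, 20, 7, 26, 11, 26, 11, 20, 1, 30, 11, 20, 1, 30, 7, 30, 7, 26, 1.
The distinct values are {0, 1, 7, 11, 19, 20, 26, 30}; there are 8 of them.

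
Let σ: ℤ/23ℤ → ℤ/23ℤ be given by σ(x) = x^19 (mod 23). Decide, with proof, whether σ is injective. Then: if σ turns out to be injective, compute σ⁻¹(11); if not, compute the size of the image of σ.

Since 23 is prime, the nonzero elements of ℤ/23ℤ form a cyclic group of order 22.
As gcd(19, 22) = 1, raising to the 19th power is a bijection on this group: if s^19 ≡ t^19 then (st^{−1})^19 = 1, and the only element of order dividing gcd(19, 22) = 1 is 1, so s = t.
With σ(0) = 0 this makes σ injective on all of ℤ/23ℤ, hence bijective (finite equal-size domain and codomain). In particular σ is injective.
Since σ is injective, we find the preimage of 11. The inverse of x ↦ x^19 on (ℤ/23ℤ)^× is x ↦ x^7, because 19·7 = 133 = 6·22 + 1 ≡ 1 (mod 22) and x^{22} = 1 for x ≠ 0 (Fermat). So σ⁻¹(11) = 11^7 mod 23.
Repeated squaring mod 23: 11^1 ≡ 11, 11^2 ≡ 11² = 121 ≡ 6, 11^4 ≡ 6² = 36 ≡ 13. Since 7 = 4 + 2 + 1, 11^7 ≡ 13·6·11: 13·6 = 78 ≡ 9, then 9·11 = 99 ≡ 7. So 11^7 ≡ 7 (mod 23).
Hence σ⁻¹(11) = 7.

7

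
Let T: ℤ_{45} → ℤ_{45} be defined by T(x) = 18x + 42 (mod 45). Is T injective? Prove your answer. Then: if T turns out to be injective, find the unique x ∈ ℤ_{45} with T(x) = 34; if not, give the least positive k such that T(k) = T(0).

5

We have gcd(18, 45) = 9 > 1. Taking u = 0 and v = 5: T(0) = 42 and T(5) = 18·5 + 42 = 132 ≡ 42 (mod 45).
So T(0) = T(5) while 0 ≠ 5, therefore T is not injective.
Since T is not injective, we find the least positive k with T(k) = T(0): this means 18k ≡ 0 (mod 45), i.e. 45 ∣ 18k. Since gcd(18, 45) = 9, dividing through by 9 this holds exactly when 5 ∣ 2k, and as gcd(2, 5) = 1, exactly when 5 ∣ k.
The smallest positive such k is 5.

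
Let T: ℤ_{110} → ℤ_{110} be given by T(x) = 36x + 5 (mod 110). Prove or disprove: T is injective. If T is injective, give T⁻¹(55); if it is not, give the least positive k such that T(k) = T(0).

Recall: T is injective if T(x_1) = T(x_2) implies x_1 = x_2.
We have gcd(36, 110) = 2 > 1. Taking x_1 = 0 and x_2 = 55: T(0) = 5 and T(55) = 36·55 + 5 = 1985 ≡ 5 (mod 110).
So T(0) = T(55) while 0 ≠ 55, hence T is not injective.
Since T is not injective, we find the least positive k with T(k) = T(0): this means 36k ≡ 0 (mod 110), i.e. 110 ∣ 36k. Since gcd(36, 110) = 2, dividing through by 2 this holds exactly when 55 ∣ 18k, and as gcd(18, 55) = 1, exactly when 55 ∣ k.
The smallest positive such k is 55.

55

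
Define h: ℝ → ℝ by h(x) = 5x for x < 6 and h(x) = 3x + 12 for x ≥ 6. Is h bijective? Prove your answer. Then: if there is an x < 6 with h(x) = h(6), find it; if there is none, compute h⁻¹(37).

25/3

Both pieces are strictly increasing (slopes 5 and 3), so each is injective on its own interval.
The left piece maps (−∞, 6) onto (−∞, 30); the right piece maps [6, ∞) onto [30, ∞).
Since 30 = 30, the images partition ℝ: h is injective and surjective, hence bijective.
Because the two images are disjoint, no x < 6 has h(x) = h(6), so we compute h⁻¹(37): 37 lies in [30, ∞), so solve 3x + 12 = 37: x = (37 − 12)/3 = 25/3.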